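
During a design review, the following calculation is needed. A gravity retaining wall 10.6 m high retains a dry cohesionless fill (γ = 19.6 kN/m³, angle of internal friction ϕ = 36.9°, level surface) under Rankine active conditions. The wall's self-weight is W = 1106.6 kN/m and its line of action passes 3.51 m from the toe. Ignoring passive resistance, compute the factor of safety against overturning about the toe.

4.00

K_a = tan²(45° − 36.9°/2) = 0.2497.
P_a = ½K_aγH² = 0.5×0.2497×19.6×10.6² = 274.9 kN/m, acting at H/3 = 3.533 m above the base.
Overturning moment M_o = P_a × H/3 = 274.9 × 3.533 = 971.4.
Resisting moment M_r = W × 3.51 = 1106.6 × 3.51 = 3884.
FS_overturning = M_r/M_o = 3884/971.4 = 3.999.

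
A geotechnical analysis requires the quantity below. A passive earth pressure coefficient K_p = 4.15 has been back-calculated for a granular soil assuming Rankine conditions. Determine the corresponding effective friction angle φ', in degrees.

37.7°

K_p = (1+sin φ)/(1−sin φ) ⇒ sin φ = (K_p − 1)/(K_p + 1) = 0.6117.
φ = arcsin(0.6117) = 37.71°.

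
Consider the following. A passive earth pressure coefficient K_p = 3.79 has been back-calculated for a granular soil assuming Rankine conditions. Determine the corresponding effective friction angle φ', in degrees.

35.6°

K_p = (1+sin φ)/(1−sin φ) ⇒ sin φ = (K_p − 1)/(K_p + 1) = 0.5825.
φ = arcsin(0.5825) = 35.62°.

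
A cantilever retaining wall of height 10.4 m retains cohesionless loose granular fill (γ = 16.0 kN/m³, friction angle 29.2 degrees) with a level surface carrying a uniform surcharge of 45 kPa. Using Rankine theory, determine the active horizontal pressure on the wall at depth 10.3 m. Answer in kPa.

K_a = (1 − sin φ)/(1 + sin φ) = 0.3442.
σ_v = γz + q = 16.0 × 10.3 + 45 = 209.8 kPa.
σ_h = K_a σ_v = 0.3442 × 209.8 = 72.22 kPa.

72.2 kPa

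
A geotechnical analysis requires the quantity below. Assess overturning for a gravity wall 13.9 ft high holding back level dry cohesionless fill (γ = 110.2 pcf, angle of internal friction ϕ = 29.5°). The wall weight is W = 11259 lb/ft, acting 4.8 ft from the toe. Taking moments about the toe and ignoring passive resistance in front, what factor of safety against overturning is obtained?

3.22

K_a = tan²(45° − 29.5°/2) = 0.3401.
P_a = ½K_aγH² = 0.5×0.3401×110.2×13.9² = 3621 lb/ft, acting at H/3 = 4.633 ft above the base.
Overturning moment M_o = P_a × H/3 = 3621 × 4.633 = 16780.
Resisting moment M_r = W × 4.8 = 11259 × 4.8 = 54040.
FS_overturning = M_r/M_o = 54040/16780 = 3.221.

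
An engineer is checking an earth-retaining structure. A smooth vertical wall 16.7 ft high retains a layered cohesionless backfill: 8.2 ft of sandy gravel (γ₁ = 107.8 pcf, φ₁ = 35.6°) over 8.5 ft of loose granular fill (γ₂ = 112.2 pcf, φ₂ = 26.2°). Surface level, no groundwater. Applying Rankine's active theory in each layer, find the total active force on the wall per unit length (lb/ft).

K_a1 = tan²(45°−35.6°/2) = 0.2641; K_a2 = tan²(45°−26.2°/2) = 0.3874.
Layer 1: σ at base = K_a1 γ₁ h₁ = 233.5 psf; P₁ = ½×233.5×8.2 = 957.2.
Layer 2: σ_v at top = γ₁h₁ = 884.0; σ_h top = K_a2×884.0 = 342.5; σ_h base = K_a2×(884.0+112.2×8.5) = 712.0.
P₂ = ½(342.5+712.0)×8.5 = 4481. Total P_a = 957.2+4481 = 5439 lb/ft.

5440 lb/ft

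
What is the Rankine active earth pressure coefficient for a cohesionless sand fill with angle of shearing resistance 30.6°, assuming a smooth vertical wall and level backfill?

K_a = tan²(45° − φ/2) = tan²(29.70°) = 0.3253.

0.325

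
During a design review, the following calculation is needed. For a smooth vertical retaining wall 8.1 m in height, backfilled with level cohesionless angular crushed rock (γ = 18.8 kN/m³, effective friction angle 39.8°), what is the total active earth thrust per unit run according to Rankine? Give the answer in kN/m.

K_a = tan²(45° − φ/2) = 0.2194.
P_a = ½ K_a γ H² = 0.5 × 0.2194 × 18.8 × 8.1² = 135.3 kN/m.

135 kN/m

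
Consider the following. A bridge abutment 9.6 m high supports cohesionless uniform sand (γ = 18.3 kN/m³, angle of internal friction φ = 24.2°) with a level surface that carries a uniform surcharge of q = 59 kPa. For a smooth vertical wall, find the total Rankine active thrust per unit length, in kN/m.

590 kN/m

K_a = tan²(45° − φ/2) = 0.4185.
Soil triangle: ½ K_a γ H² = 0.5×0.4185×18.3×9.6² = 352.9 kN/m.
Surcharge rectangle: K_a q H = 0.4185×59×9.6 = 237.0 kN/m.
Total = 352.9 + 237.0 = 590.0 kN/m.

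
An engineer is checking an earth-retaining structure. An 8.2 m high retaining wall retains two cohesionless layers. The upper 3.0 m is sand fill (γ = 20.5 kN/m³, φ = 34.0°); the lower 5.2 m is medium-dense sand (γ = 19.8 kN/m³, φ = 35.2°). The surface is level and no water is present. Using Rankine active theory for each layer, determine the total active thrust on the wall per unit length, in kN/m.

184 kN/m

K_a1 = tan²(45°−34.0°/2) = 0.2827; K_a2 = tan²(45°−35.2°/2) = 0.2687.
Layer 1: σ at base = K_a1 γ₁ h₁ = 17.39 kPa; P₁ = ½×17.39×3.0 = 26.08.
Layer 2: σ_v at top = γ₁h₁ = 61.50; σ_h top = K_a2×61.50 = 16.52; σ_h base = K_a2×(61.50+19.8×5.2) = 44.19.
P₂ = ½(16.52+44.19)×5.2 = 157.9. Total P_a = 26.08+157.9 = 183.9 kN/m.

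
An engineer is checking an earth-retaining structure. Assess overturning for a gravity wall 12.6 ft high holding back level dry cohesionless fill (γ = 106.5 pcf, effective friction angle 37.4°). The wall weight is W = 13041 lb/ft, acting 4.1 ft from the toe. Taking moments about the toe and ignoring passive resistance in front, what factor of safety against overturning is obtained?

K_a = tan²(45° − 37.4°/2) = 0.2443.
P_a = ½K_aγH² = 0.5×0.2443×106.5×12.6² = 2065 lb/ft, acting at H/3 = 4.200 ft above the base.
Overturning moment M_o = P_a × H/3 = 2065 × 4.200 = 8673.
Resisting moment M_r = W × 4.1 = 13041 × 4.1 = 53470.
FS_overturning = M_r/M_o = 53470/8673 = 6.165.

6.16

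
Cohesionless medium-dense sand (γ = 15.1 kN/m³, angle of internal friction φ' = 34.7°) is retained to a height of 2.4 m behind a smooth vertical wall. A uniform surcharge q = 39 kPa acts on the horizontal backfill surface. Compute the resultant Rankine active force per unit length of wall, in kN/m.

K_a = tan²(45° − φ/2) = 0.2745.
Soil triangle: ½ K_a γ H² = 0.5×0.2745×15.1×2.4² = 11.94 kN/m.
Surcharge rectangle: K_a q H = 0.2745×39×2.4 = 25.69 kN/m.
Total = 11.94 + 25.69 = 37.63 kN/m.

37.6 kN/m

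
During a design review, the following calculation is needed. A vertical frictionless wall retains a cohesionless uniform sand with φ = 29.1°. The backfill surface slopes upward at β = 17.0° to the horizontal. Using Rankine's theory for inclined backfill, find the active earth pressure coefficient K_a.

K_a = cos β · (cos β − √(cos²β − cos²φ)) / (cos β + √(cos²β − cos²φ)).
cos β = 0.9563, cos φ = 0.8738, √(cos²β − cos²φ) = 0.3886.
K_a = 0.9563 × (0.9563 − 0.3886)/(0.9563 + 0.3886) = 0.4036.

0.404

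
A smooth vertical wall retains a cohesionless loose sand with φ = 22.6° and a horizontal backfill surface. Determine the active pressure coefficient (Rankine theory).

K_a = tan²(45° − φ/2) = tan²(33.70°) = 0.4448.

0.445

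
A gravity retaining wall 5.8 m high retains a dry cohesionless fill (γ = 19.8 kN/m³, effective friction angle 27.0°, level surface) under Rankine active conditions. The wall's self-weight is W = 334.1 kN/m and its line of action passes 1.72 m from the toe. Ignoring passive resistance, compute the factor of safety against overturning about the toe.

K_a = tan²(45° − 27.0°/2) = 0.3755.
P_a = ½K_aγH² = 0.5×0.3755×19.8×5.8² = 125.1 kN/m, acting at H/3 = 1.933 m above the base.
Overturning moment M_o = P_a × H/3 = 125.1 × 1.933 = 241.8.
Resisting moment M_r = W × 1.72 = 334.1 × 1.72 = 574.7.
FS_overturning = M_r/M_o = 574.7/241.8 = 2.377.

2.38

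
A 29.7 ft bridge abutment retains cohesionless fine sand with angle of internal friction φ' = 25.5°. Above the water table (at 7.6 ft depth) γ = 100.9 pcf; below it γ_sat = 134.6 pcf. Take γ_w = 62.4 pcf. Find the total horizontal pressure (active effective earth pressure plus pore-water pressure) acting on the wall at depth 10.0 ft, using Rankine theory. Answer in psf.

K_a = (1 − sin φ)/(1 + sin φ) = 0.3981.
γ' = 134.6 − 62.4 = 72.20 pcf.
Effective vertical stress at 10.0 ft: σ'_v = 100.9×7.6 + 72.20×2.40 = 940.1 psf.
σ'_h = K_a σ'_v = 0.3981 × 940.1 = 374.3 psf; u = γ_w × 2.40 = 149.8 psf.
Total σ_h = 374.3 + 149.8 = 524.0 psf.

524 psf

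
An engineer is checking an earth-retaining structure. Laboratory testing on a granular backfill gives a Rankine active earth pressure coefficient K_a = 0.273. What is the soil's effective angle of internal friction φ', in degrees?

34.8°

K_a = tan²(45° − φ/2) ⇒ 45° − φ/2 = arctan(√0.273) = 27.59°.
φ = 2(45° − 27.59°) = 34.83°.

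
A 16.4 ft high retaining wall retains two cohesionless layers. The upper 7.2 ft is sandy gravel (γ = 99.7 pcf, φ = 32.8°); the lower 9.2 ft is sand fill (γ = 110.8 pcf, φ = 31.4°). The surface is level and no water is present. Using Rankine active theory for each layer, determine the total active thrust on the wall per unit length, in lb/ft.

4320 lb/ft

K_a1 = tan²(45°−32.8°/2) = 0.2973; K_a2 = tan²(45°−31.4°/2) = 0.3149.
Layer 1: σ at base = K_a1 γ₁ h₁ = 213.4 psf; P₁ = ½×213.4×7.2 = 768.2.
Layer 2: σ_v at top = γ₁h₁ = 717.8; σ_h top = K_a2×717.8 = 226.1; σ_h base = K_a2×(717.8+110.8×9.2) = 547.1.
P₂ = ½(226.1+547.1)×9.2 = 3556. Total P_a = 768.2+3556 = 4325 lb/ft.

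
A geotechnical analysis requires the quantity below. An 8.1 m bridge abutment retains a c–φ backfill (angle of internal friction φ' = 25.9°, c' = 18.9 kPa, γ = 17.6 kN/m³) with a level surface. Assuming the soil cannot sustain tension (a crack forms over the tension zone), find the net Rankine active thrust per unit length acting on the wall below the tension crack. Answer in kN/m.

75.2 kN/m

K_a = 0.3920; √K_a = 0.6261.
Tension-crack depth z_c = 2c/(γ√K_a) = 2×18.9/(17.6×0.6261) = 3.430 m.
σ_a at base = K_a γ H − 2c√K_a = 0.3920×17.6×8.1 − 2×18.9×0.6261 = 32.21 kPa.
P_a = ½ × 32.21 × (H − z_c) = 0.5×32.21×4.670 = 75.21 kN/m.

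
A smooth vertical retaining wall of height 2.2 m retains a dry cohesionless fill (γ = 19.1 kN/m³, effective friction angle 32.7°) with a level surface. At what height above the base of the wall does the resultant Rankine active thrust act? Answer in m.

K_a = 0.2985.
The pressure distribution is triangular, so the resultant acts at H/3 above the base = 2.2/3 = 0.7333 m.

0.733 m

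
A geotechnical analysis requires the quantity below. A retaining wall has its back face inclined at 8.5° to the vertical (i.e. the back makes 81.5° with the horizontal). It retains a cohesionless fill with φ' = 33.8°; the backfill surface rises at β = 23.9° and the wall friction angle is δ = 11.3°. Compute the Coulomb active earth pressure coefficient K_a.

0.476

K_a = sin²(α+φ) / [sin²α · sin(α−δ) · (1 + √{sin(φ+δ)sin(φ−β) / (sin(α−δ)sin(α+β))})²].
With α = 81.5°, φ = 33.8°, δ = 11.3°, β = 23.9°: K_a = 0.4757.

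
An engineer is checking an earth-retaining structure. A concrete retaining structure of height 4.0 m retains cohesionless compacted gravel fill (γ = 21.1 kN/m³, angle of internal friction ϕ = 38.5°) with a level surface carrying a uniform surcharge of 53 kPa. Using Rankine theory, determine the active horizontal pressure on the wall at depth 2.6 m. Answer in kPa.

25.1 kPa

K_a = (1 − sin φ)/(1 + sin φ) = 0.2327.
σ_v = γz + q = 21.1 × 2.6 + 53 = 107.9 kPa.
σ_h = K_a σ_v = 0.2327 × 107.9 = 25.09 kPa.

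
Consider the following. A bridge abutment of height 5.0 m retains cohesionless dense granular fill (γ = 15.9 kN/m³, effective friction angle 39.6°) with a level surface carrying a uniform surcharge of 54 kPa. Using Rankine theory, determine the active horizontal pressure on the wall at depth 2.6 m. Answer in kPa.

21.1 kPa

K_a = (1 − sin φ)/(1 + sin φ) = 0.2214.
σ_v = γz + q = 15.9 × 2.6 + 54 = 95.34 kPa.
σ_h = K_a σ_v = 0.2214 × 95.34 = 21.11 kPa.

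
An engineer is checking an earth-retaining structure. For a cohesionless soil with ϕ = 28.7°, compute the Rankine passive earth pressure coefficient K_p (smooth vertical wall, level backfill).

K_p = (1 + sin φ)/(1 − sin φ) = tan²(45° + 28.7°/2) = 2.848.

2.85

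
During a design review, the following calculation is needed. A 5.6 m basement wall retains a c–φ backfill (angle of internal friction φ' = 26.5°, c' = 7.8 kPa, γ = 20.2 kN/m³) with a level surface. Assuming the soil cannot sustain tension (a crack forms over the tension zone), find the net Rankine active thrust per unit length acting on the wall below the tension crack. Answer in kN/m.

73.3 kN/m

K_a = 0.3829; √K_a = 0.6188.
Tension-crack depth z_c = 2c/(γ√K_a) = 2×7.8/(20.2×0.6188) = 1.248 m.
σ_a at base = K_a γ H − 2c√K_a = 0.3829×20.2×5.6 − 2×7.8×0.6188 = 33.66 kPa.
P_a = ½ × 33.66 × (H − z_c) = 0.5×33.66×4.352 = 73.25 kN/m.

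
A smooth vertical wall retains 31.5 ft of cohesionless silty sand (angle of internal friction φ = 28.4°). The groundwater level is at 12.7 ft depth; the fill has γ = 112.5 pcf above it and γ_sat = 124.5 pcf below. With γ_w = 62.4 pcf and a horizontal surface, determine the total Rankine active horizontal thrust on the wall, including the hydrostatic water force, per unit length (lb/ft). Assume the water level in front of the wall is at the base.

K_a = tan²(45° − φ/2) = 0.3554.
γ' = 124.5 − 62.4 = 62.10 pcf. Depth below WT = 18.8 ft.
σ'_h at WT = K_a γ d_w = 507.7 psf; at base = 507.7 + K_a γ' × 18.8 = 922.6 psf.
P₁ (0–12.7 ft) = ½×507.7×12.7 = 3224. P₂ (12.7–31.5 ft) = ½(507.7+922.6)×18.8 = 13440.
P_w = ½ γ_w h₂² = 0.5×62.4×18.8² = 11030. Total = 3224+13440+11030 = 27700 lb/ft.

27700 lb/ft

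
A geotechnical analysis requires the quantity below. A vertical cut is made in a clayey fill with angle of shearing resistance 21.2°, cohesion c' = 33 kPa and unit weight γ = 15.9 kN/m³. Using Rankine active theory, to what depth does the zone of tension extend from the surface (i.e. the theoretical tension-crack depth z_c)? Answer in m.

6.06 m

K_a = tan²(45° − 21.2°/2) = 0.4688; √K_a = 0.6847.
The active pressure is zero where K_a γ z = 2c√K_a, so z_c = 2c/(γ√K_a) = 2×33/(15.9×0.6847) = 6.062 m.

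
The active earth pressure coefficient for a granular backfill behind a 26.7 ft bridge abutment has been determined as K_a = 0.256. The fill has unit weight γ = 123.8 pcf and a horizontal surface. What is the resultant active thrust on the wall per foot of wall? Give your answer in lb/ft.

P = ½ K_a γ H² = 0.5 × 0.256 × 123.8 × 26.7² = 11300 lb/ft.

11300 lb/ft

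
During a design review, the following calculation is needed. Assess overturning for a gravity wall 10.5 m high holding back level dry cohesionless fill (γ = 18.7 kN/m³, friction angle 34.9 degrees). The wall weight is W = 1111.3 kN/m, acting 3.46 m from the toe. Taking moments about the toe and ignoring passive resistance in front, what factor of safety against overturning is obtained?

K_a = tan²(45° − 34.9°/2) = 0.2721.
P_a = ½K_aγH² = 0.5×0.2721×18.7×10.5² = 280.5 kN/m, acting at H/3 = 3.500 m above the base.
Overturning moment M_o = P_a × H/3 = 280.5 × 3.500 = 981.9.
Resisting moment M_r = W × 3.46 = 1111.3 × 3.46 = 3845.
FS_overturning = M_r/M_o = 3845/981.9 = 3.916.

3.92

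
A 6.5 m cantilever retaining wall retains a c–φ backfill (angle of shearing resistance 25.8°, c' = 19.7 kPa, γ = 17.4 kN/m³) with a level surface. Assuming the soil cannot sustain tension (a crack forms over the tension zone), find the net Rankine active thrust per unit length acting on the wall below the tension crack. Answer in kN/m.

28.6 kN/m

K_a = 0.3935; √K_a = 0.6273.
Tension-crack depth z_c = 2c/(γ√K_a) = 2×19.7/(17.4×0.6273) = 3.610 m.
σ_a at base = K_a γ H − 2c√K_a = 0.3935×17.4×6.5 − 2×19.7×0.6273 = 19.79 kPa.
P_a = ½ × 19.79 × (H − z_c) = 0.5×19.79×2.890 = 28.60 kN/m.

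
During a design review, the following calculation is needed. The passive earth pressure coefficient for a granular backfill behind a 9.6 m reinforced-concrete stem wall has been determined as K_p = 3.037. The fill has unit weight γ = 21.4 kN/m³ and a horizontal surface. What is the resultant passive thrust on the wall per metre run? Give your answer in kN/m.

P = ½ K_p γ H² = 0.5 × 3.037 × 21.4 × 9.6² = 2995 kN/m.

2990 kN/m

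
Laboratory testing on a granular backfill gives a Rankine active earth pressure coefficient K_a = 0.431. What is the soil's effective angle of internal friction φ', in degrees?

23.4°

K_a = tan²(45° − φ/2) ⇒ 45° − φ/2 = arctan(√0.431) = 33.29°.
φ = 2(45° − 33.29°) = 23.43°.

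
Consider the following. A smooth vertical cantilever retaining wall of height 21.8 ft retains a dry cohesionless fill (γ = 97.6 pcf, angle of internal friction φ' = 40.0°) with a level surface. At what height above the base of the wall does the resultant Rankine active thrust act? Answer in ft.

7.27 ft

K_a = 0.2174.
The pressure distribution is triangular, so the resultant acts at H/3 above the base = 21.8/3 = 7.267 ft.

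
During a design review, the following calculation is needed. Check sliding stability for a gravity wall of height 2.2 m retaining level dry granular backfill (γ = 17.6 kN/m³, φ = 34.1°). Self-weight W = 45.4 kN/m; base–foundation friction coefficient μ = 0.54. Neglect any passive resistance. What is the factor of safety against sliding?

K_a = tan²(45° − 34.1°/2) = 0.2815.
P_a = ½K_aγH² = 0.5×0.2815×17.6×2.2² = 11.99 kN/m, acting at H/3 = 0.7333 m above the base.
FS_sliding = μW / P_a = 0.54×45.4 / 11.99 = 2.045.

2.04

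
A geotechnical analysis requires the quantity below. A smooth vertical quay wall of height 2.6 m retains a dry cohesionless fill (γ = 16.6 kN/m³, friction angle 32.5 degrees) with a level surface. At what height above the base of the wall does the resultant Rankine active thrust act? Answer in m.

K_a = 0.3010.
The pressure distribution is triangular, so the resultant acts at H/3 above the base = 2.6/3 = 0.8667 m.

0.867 m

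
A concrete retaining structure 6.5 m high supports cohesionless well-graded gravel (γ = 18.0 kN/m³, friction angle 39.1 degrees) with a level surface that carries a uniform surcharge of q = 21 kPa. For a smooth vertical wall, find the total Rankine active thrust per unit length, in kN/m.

K_a = tan²(45° − φ/2) = 0.2265.
Soil triangle: ½ K_a γ H² = 0.5×0.2265×18.0×6.5² = 86.12 kN/m.
Surcharge rectangle: K_a q H = 0.2265×21×6.5 = 30.92 kN/m.
Total = 86.12 + 30.92 = 117.0 kN/m.

117 kN/m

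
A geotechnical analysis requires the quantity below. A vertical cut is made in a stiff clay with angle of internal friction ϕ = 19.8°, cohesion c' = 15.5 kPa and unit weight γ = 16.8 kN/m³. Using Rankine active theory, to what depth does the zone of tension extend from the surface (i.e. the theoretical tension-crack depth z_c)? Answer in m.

K_a = tan²(45° − 19.8°/2) = 0.4939; √K_a = 0.7028.
The active pressure is zero where K_a γ z = 2c√K_a, so z_c = 2c/(γ√K_a) = 2×15.5/(16.8×0.7028) = 2.626 m.

2.63 m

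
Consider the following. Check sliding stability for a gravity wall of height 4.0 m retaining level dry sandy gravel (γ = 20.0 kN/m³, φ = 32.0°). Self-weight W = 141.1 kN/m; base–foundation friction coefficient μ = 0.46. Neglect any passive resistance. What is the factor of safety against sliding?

K_a = tan²(45° − 32.0°/2) = 0.3073.
P_a = ½K_aγH² = 0.5×0.3073×20.0×4.0² = 49.16 kN/m, acting at H/3 = 1.333 m above the base.
FS_sliding = μW / P_a = 0.46×141.1 / 49.16 = 1.320.

1.32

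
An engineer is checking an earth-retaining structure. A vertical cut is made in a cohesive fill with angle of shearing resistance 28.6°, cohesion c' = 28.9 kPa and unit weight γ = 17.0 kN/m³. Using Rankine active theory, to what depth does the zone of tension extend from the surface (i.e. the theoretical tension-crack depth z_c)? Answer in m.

5.73 m

K_a = tan²(45° − 28.6°/2) = 0.3525; √K_a = 0.5938.
The active pressure is zero where K_a γ z = 2c√K_a, so z_c = 2c/(γ√K_a) = 2×28.9/(17.0×0.5938) = 5.726 m.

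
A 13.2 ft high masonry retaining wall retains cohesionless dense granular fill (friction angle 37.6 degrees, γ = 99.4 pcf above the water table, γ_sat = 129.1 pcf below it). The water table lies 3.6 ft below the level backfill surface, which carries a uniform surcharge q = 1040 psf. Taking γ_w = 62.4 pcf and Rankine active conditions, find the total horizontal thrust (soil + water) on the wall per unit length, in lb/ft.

K_a = tan²(45° − φ/2) = 0.2421.
γ' = 129.1 − 62.4 = 66.70 pcf. h₂ = H − d_w = 9.6 ft.
σ'_h: at surface K_a·q = 251.8; at WT K_a(q+γd_w) = 338.5; at base K_a(q+γd_w+γ'h₂) = 493.5 psf.
P₁ = ½(251.8+338.5)×3.6 = 1062; P₂ = ½(338.5+493.5)×9.6 = 3993; P_w = ½γ_w h₂² = 2875.
Total = 1062+3993+2875 = 7931 lb/ft.

7930 lb/ft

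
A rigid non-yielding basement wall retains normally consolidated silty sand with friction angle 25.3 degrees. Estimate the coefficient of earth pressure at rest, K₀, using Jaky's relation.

0.573

K₀ = 1 − sin φ' = 1 − sin 25.3° = 0.5726.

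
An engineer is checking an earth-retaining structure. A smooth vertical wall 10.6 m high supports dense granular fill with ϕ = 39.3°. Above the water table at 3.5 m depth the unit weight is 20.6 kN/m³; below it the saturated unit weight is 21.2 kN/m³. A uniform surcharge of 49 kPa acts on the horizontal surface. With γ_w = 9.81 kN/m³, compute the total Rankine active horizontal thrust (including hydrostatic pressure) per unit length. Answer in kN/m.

K_a = tan²(45° − φ/2) = 0.2245.
γ' = 21.2 − 9.81 = 11.39 kN/m³. h₂ = H − d_w = 7.1 m.
σ'_h: at surface K_a·q = 11.00; at WT K_a(q+γd_w) = 27.18; at base K_a(q+γd_w+γ'h₂) = 45.33 kPa.
P₁ = ½(11.00+27.18)×3.5 = 66.81; P₂ = ½(27.18+45.33)×7.1 = 257.4; P_w = ½γ_w h₂² = 247.3.
Total = 66.81+257.4+247.3 = 571.5 kN/m.

572 kN/m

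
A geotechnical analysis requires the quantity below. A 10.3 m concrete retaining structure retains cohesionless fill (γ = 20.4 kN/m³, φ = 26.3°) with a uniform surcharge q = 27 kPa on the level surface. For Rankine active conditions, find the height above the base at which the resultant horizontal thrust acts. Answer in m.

3.78 m

K_a = 0.3859.
Triangular part P₁ = ½K_aγH² = 417.6 at H/3 = 3.433 m; rectangular part P₂ = K_a q H = 107.3 at H/2 = 5.150 m.
ȳ = (P₁·3.433 + P₂·5.150)/(P₁+P₂) = 3.784 m.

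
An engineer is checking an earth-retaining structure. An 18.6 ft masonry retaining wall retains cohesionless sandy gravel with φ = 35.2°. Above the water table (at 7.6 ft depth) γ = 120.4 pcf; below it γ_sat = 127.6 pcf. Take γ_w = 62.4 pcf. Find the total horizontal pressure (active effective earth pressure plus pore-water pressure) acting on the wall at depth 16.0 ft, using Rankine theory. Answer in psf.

917 psf

K_a = (1 − sin φ)/(1 + sin φ) = 0.2687.
γ' = 127.6 − 62.4 = 65.20 pcf.
Effective vertical stress at 16.0 ft: σ'_v = 120.4×7.6 + 65.20×8.40 = 1463 psf.
σ'_h = K_a σ'_v = 0.2687 × 1463 = 393.0 psf; u = γ_w × 8.40 = 524.2 psf.
Total σ_h = 393.0 + 524.2 = 917.2 psf.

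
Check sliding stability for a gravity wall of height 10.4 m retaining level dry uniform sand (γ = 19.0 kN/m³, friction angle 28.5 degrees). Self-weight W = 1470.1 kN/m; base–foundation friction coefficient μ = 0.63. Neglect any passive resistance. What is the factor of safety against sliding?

2.55

K_a = tan²(45° − 28.5°/2) = 0.3540.
P_a = ½K_aγH² = 0.5×0.3540×19.0×10.4² = 363.7 kN/m, acting at H/3 = 3.467 m above the base.
FS_sliding = μW / P_a = 0.63×1470.1 / 363.7 = 2.547.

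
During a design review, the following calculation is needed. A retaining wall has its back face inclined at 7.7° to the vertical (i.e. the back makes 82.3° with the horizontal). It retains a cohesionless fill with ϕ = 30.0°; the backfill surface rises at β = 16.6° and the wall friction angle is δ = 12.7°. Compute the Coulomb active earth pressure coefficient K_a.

K_a = sin²(α+φ) / [sin²α · sin(α−δ) · (1 + √{sin(φ+δ)sin(φ−β) / (sin(α−δ)sin(α+β))})²].
With α = 82.3°, φ = 30.0°, δ = 12.7°, β = 16.6°: K_a = 0.4665.

0.466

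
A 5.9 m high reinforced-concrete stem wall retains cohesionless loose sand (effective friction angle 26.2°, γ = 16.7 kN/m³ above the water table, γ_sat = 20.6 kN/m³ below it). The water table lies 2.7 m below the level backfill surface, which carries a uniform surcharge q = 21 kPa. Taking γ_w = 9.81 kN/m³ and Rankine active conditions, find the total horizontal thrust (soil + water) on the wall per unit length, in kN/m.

K_a = tan²(45° − φ/2) = 0.3874.
γ' = 20.6 − 9.81 = 10.79 kN/m³. h₂ = H − d_w = 3.2 m.
σ'_h: at surface K_a·q = 8.136; at WT K_a(q+γd_w) = 25.61; at base K_a(q+γd_w+γ'h₂) = 38.98 kPa.
P₁ = ½(8.136+25.61)×2.7 = 45.55; P₂ = ½(25.61+38.98)×3.2 = 103.3; P_w = ½γ_w h₂² = 50.23.
Total = 45.55+103.3+50.23 = 199.1 kN/m.

199 kN/m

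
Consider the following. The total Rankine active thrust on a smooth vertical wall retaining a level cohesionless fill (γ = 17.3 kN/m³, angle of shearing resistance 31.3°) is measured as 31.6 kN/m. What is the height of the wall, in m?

3.40 m

K_a = 0.3162. P_a = ½ K_a γ H² ⇒ H = √(2P_a/(K_a γ)).
H = √(2×31.6/(0.3162×17.3)) = 3.399 m.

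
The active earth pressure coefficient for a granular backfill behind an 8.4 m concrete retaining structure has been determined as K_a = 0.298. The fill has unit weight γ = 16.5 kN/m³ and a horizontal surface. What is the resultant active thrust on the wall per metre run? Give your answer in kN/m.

P = ½ K_a γ H² = 0.5 × 0.298 × 16.5 × 8.4² = 173.5 kN/m.

173 kN/m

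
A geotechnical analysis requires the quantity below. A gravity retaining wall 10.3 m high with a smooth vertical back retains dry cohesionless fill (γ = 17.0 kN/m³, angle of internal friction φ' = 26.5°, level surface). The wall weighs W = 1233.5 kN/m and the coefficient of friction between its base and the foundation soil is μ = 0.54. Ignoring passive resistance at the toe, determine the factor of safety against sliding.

K_a = tan²(45° − 26.5°/2) = 0.3829.
P_a = ½K_aγH² = 0.5×0.3829×17.0×10.3² = 345.3 kN/m, acting at H/3 = 3.433 m above the base.
FS_sliding = μW / P_a = 0.54×1233.5 / 345.3 = 1.929.

1.93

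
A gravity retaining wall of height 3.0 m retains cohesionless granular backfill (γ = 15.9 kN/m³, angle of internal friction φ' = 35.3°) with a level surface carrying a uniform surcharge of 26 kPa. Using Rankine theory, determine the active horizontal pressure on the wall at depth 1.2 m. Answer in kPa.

12.1 kPa

K_a = (1 − sin φ)/(1 + sin φ) = 0.2675.
σ_v = γz + q = 15.9 × 1.2 + 26 = 45.08 kPa.
σ_h = K_a σ_v = 0.2675 × 45.08 = 12.06 kPa.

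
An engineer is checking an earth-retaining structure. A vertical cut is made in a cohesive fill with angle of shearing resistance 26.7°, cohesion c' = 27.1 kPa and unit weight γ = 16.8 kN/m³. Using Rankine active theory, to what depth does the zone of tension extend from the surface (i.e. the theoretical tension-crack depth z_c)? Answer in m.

K_a = tan²(45° − 26.7°/2) = 0.3800; √K_a = 0.6164.
The active pressure is zero where K_a γ z = 2c√K_a, so z_c = 2c/(γ√K_a) = 2×27.1/(16.8×0.6164) = 5.234 m.

5.23 m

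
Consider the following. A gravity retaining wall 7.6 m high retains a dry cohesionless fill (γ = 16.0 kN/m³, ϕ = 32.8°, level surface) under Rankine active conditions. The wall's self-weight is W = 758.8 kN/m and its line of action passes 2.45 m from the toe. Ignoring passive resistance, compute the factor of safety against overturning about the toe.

5.34

K_a = tan²(45° − 32.8°/2) = 0.2973.
P_a = ½K_aγH² = 0.5×0.2973×16.0×7.6² = 137.4 kN/m, acting at H/3 = 2.533 m above the base.
Overturning moment M_o = P_a × H/3 = 137.4 × 2.533 = 348.0.
Resisting moment M_r = W × 2.45 = 758.8 × 2.45 = 1859.
FS_overturning = M_r/M_o = 1859/348.0 = 5.342.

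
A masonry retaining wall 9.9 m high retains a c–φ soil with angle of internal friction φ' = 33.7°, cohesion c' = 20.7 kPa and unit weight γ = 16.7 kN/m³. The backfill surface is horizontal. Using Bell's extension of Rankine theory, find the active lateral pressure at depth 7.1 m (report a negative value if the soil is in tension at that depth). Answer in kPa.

K_a = (1 − sin φ)/(1 + sin φ) = 0.2863.
σ_a = K_a γ z − 2c√K_a = 0.2863×16.7×7.1 − 2×20.7×0.5351 = 11.79 kPa.

11.8 kPa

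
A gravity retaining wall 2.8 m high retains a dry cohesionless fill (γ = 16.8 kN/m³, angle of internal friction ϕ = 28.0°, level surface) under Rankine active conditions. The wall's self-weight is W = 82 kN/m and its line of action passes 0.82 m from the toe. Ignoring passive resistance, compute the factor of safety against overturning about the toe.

3.03

K_a = tan²(45° − 28.0°/2) = 0.3610.
P_a = ½K_aγH² = 0.5×0.3610×16.8×2.8² = 23.78 kN/m, acting at H/3 = 0.9333 m above the base.
Overturning moment M_o = P_a × H/3 = 23.78 × 0.9333 = 22.19.
Resisting moment M_r = W × 0.82 = 82 × 0.82 = 67.24.
FS_overturning = M_r/M_o = 67.24/22.19 = 3.030.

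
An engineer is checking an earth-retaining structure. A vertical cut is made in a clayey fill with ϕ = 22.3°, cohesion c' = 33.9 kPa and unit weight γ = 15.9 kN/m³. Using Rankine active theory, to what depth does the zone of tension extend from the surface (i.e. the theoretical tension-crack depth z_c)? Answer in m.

6.36 m

K_a = tan²(45° − 22.3°/2) = 0.4498; √K_a = 0.6707.
The active pressure is zero where K_a γ z = 2c√K_a, so z_c = 2c/(γ√K_a) = 2×33.9/(15.9×0.6707) = 6.358 m.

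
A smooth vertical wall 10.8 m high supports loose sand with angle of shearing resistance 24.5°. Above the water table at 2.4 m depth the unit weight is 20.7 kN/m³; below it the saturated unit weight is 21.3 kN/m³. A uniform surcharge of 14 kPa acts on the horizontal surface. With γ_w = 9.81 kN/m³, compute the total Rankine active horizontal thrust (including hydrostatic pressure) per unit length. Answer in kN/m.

774 kN/m

K_a = tan²(45° − φ/2) = 0.4137.
γ' = 21.3 − 9.81 = 11.49 kN/m³. h₂ = H − d_w = 8.4 m.
σ'_h: at surface K_a·q = 5.792; at WT K_a(q+γd_w) = 26.35; at base K_a(q+γd_w+γ'h₂) = 66.28 kPa.
P₁ = ½(5.792+26.35)×2.4 = 38.57; P₂ = ½(26.35+66.28)×8.4 = 389.0; P_w = ½γ_w h₂² = 346.1.
Total = 38.57+389.0+346.1 = 773.7 kN/m.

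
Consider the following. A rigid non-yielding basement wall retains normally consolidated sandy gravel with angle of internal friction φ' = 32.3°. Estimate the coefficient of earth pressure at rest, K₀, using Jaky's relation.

K₀ = 1 − sin φ' = 1 − sin 32.3° = 0.4656.

0.466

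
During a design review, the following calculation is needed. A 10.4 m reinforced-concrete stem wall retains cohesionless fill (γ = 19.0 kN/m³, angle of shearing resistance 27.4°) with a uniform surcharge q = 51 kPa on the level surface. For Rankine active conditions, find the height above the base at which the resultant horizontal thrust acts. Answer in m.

K_a = 0.3697.
Triangular part P₁ = ½K_aγH² = 379.8 at H/3 = 3.467 m; rectangular part P₂ = K_a q H = 196.1 at H/2 = 5.200 m.
ȳ = (P₁·3.467 + P₂·5.200)/(P₁+P₂) = 4.057 m.

4.06 m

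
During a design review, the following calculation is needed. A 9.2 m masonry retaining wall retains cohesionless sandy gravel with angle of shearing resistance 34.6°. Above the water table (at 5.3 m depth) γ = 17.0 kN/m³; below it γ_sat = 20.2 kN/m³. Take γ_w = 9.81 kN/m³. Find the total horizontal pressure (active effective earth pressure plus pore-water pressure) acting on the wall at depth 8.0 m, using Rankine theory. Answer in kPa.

K_a = (1 − sin φ)/(1 + sin φ) = 0.2756.
γ' = 20.2 − 9.81 = 10.39 kN/m³.
Effective vertical stress at 8.0 m: σ'_v = 17.0×5.3 + 10.39×2.70 = 118.2 kPa.
σ'_h = K_a σ'_v = 0.2756 × 118.2 = 32.57 kPa; u = γ_w × 2.70 = 26.49 kPa.
Total σ_h = 32.57 + 26.49 = 59.05 kPa.

59.1 kPa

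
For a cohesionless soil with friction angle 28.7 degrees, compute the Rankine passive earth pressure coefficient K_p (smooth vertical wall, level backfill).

K_p = (1 + sin φ)/(1 − sin φ) = tan²(45° + 28.7°/2) = 2.848.

2.85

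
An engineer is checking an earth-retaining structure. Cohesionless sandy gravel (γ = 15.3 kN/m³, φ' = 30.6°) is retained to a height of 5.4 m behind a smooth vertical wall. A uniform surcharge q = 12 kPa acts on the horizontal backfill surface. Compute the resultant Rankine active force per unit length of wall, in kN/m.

K_a = tan²(45° − φ/2) = 0.3253.
Soil triangle: ½ K_a γ H² = 0.5×0.3253×15.3×5.4² = 72.58 kN/m.
Surcharge rectangle: K_a q H = 0.3253×12×5.4 = 21.08 kN/m.
Total = 72.58 + 21.08 = 93.66 kN/m.

93.7 kN/m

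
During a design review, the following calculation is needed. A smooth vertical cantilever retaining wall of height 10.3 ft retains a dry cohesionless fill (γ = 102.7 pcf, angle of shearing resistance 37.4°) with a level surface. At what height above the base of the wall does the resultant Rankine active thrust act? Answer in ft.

K_a = 0.2443.
The pressure distribution is triangular, so the resultant acts at H/3 above the base = 10.3/3 = 3.433 ft.

3.43 ft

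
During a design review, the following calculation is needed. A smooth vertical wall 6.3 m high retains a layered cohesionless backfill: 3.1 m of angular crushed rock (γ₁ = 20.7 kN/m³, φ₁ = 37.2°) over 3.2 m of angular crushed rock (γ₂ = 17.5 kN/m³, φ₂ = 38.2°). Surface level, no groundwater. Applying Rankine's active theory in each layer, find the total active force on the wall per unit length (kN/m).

94.1 kN/m

K_a1 = tan²(45°−37.2°/2) = 0.2464; K_a2 = tan²(45°−38.2°/2) = 0.2358.
Layer 1: σ at base = K_a1 γ₁ h₁ = 15.81 kPa; P₁ = ½×15.81×3.1 = 24.51.
Layer 2: σ_v at top = γ₁h₁ = 64.17; σ_h top = K_a2×64.17 = 15.13; σ_h base = K_a2×(64.17+17.5×3.2) = 28.33.
P₂ = ½(15.13+28.33)×3.2 = 69.54. Total P_a = 24.51+69.54 = 94.05 kN/m.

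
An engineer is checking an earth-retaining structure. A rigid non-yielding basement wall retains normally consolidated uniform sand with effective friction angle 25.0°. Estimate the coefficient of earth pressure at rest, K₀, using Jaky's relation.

0.577

K₀ = 1 − sin φ' = 1 − sin 25.0° = 0.5774.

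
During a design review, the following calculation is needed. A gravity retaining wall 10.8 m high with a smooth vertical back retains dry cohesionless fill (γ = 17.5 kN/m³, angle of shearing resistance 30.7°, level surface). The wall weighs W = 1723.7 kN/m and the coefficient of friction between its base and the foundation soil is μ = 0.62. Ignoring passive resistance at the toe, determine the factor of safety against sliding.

K_a = tan²(45° − 30.7°/2) = 0.3240.
P_a = ½K_aγH² = 0.5×0.3240×17.5×10.8² = 330.7 kN/m, acting at H/3 = 3.600 m above the base.
FS_sliding = μW / P_a = 0.62×1723.7 / 330.7 = 3.232.

3.23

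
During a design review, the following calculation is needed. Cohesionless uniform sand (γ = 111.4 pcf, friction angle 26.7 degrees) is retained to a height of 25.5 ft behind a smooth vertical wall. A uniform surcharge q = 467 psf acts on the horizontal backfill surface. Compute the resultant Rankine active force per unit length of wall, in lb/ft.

K_a = tan²(45° − φ/2) = 0.3800.
Soil triangle: ½ K_a γ H² = 0.5×0.3800×111.4×25.5² = 13760 lb/ft.
Surcharge rectangle: K_a q H = 0.3800×467×25.5 = 4525 lb/ft.
Total = 13760 + 4525 = 18290 lb/ft.

18300 lb/ft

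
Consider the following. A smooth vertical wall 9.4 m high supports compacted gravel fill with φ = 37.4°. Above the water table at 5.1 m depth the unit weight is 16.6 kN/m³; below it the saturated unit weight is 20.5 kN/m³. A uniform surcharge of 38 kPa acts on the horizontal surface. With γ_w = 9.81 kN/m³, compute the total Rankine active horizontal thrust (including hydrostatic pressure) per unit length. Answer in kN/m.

344 kN/m

K_a = tan²(45° − φ/2) = 0.2443.
γ' = 20.5 − 9.81 = 10.69 kN/m³. h₂ = H − d_w = 4.3 m.
σ'_h: at surface K_a·q = 9.282; at WT K_a(q+γd_w) = 29.96; at base K_a(q+γd_w+γ'h₂) = 41.19 kPa.
P₁ = ½(9.282+29.96)×5.1 = 100.1; P₂ = ½(29.96+41.19)×4.3 = 153.0; P_w = ½γ_w h₂² = 90.69.
Total = 100.1+153.0+90.69 = 343.7 kN/m.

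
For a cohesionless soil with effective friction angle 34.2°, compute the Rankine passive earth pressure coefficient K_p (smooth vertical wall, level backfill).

3.57

K_p = (1 + sin φ)/(1 − sin φ) = tan²(45° + 34.2°/2) = 3.567.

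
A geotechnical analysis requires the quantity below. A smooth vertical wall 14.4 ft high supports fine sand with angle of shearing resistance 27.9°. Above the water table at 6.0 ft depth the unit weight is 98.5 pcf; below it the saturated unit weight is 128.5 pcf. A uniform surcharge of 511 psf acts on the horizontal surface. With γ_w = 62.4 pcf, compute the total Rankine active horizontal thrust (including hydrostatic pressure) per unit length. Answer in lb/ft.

8160 lb/ft

K_a = tan²(45° − φ/2) = 0.3625.
γ' = 128.5 − 62.4 = 66.10 pcf. h₂ = H − d_w = 8.4 ft.
σ'_h: at surface K_a·q = 185.2; at WT K_a(q+γd_w) = 399.4; at base K_a(q+γd_w+γ'h₂) = 600.7 psf.
P₁ = ½(185.2+399.4)×6.0 = 1754; P₂ = ½(399.4+600.7)×8.4 = 4201; P_w = ½γ_w h₂² = 2201.
Total = 1754+4201+2201 = 8156 lb/ft.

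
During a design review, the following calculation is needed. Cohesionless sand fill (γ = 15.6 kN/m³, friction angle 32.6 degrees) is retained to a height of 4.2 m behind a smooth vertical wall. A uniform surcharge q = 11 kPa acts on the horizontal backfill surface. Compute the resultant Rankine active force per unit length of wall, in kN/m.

K_a = tan²(45° − φ/2) = 0.2997.
Soil triangle: ½ K_a γ H² = 0.5×0.2997×15.6×4.2² = 41.24 kN/m.
Surcharge rectangle: K_a q H = 0.2997×11×4.2 = 13.85 kN/m.
Total = 41.24 + 13.85 = 55.09 kN/m.

55.1 kN/m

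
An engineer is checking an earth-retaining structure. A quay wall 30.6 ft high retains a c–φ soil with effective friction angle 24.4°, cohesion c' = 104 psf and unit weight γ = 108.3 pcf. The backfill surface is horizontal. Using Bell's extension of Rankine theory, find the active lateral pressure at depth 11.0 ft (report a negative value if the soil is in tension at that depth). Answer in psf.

K_a = (1 − sin φ)/(1 + sin φ) = 0.4153.
σ_a = K_a γ z − 2c√K_a = 0.4153×108.3×11.0 − 2×104×0.6445 = 360.7 psf.

361 psf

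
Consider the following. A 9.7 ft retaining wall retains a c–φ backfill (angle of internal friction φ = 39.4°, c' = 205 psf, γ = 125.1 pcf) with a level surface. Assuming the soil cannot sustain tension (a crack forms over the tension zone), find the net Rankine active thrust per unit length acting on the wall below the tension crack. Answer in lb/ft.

107 lb/ft

K_a = 0.2234; √K_a = 0.4727.
Tension-crack depth z_c = 2c/(γ√K_a) = 2×205/(125.1×0.4727) = 6.933 ft.
σ_a at base = K_a γ H − 2c√K_a = 0.2234×125.1×9.7 − 2×205×0.4727 = 77.34 psf.
P_a = ½ × 77.34 × (H − z_c) = 0.5×77.34×2.767 = 107.0 lb/ft.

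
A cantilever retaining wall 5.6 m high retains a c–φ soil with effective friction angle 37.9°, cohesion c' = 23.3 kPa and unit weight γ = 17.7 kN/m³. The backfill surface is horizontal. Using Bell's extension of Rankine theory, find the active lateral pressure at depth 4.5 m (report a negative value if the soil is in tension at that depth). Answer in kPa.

-3.75 kPa

K_a = (1 − sin φ)/(1 + sin φ) = 0.2389.
σ_a = K_a γ z − 2c√K_a = 0.2389×17.7×4.5 − 2×23.3×0.4888 = -3.747 kPa.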